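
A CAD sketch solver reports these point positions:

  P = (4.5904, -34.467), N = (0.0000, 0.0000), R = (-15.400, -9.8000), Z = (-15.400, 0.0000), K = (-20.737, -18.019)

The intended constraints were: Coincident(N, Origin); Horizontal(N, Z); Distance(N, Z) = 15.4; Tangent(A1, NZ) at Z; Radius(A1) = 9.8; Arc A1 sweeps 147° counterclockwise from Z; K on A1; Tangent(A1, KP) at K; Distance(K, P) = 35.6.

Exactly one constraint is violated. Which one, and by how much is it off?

Distance(K, P) = 35.6 — off by 5.40.

N = (0.00, 0.00) ✓; N.y = 0.00, Z.y = 0.00 ✓; |NZ| = 15.40 ✓; ∠(RZ, ZN) = 90.00° ✓; |RZ| = 9.800 ✓; bearing(R→K) − bearing(R→Z) = 147.0° ✓; |RK| = 9.800 ✓; ∠(RK, KP) = 90.00° ✓; |KP| = 30.20 ✗.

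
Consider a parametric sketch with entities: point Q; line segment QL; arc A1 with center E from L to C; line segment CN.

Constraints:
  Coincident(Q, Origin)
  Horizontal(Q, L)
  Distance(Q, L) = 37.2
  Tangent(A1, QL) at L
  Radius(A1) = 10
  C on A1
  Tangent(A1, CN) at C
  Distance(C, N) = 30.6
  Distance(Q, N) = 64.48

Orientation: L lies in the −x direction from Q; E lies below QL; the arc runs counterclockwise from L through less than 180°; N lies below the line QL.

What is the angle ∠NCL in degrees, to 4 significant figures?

139.1°

Checks: Q = (0.00, 0.00) ✓; |EC| = 10.00 ✓; ∠(EC, CN) = 90.00° ✓; |CN| = 30.60 ✓; |QN| = 64.48 ✓.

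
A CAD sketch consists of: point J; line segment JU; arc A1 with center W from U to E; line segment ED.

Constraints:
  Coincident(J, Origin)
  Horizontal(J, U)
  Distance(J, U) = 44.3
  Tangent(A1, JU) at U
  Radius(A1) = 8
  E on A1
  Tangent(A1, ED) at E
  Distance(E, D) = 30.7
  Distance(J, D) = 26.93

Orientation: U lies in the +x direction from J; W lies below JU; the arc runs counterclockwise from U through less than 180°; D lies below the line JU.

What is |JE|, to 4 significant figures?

39.15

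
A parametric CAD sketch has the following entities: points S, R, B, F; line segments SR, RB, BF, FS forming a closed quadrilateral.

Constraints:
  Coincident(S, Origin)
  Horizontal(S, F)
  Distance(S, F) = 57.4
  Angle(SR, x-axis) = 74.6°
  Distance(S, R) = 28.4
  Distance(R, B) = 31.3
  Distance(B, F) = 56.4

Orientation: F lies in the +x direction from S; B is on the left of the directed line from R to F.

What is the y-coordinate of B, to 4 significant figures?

49.26

Checks: |RB| = 31.30 ✓; |BF| = 56.40 ✓.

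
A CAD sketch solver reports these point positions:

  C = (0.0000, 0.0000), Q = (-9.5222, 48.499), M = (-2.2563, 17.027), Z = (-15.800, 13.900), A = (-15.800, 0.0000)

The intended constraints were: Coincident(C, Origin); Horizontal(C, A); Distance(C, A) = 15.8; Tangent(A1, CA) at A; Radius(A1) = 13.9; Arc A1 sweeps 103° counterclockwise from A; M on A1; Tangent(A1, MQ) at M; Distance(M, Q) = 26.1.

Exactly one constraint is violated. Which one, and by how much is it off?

Distance(M, Q) = 26.1 — off by 6.20.

C = (0.00, 0.00) ✓; C.y = 0.00, A.y = 0.00 ✓; |CA| = 15.80 ✓; ∠(ZA, AC) = 90.00° ✓; |ZA| = 13.90 ✓; bearing(Z→M) − bearing(Z→A) = 103.0° ✓; |ZM| = 13.90 ✓; ∠(ZM, MQ) = 90.00° ✓; |MQ| = 32.30 ✗.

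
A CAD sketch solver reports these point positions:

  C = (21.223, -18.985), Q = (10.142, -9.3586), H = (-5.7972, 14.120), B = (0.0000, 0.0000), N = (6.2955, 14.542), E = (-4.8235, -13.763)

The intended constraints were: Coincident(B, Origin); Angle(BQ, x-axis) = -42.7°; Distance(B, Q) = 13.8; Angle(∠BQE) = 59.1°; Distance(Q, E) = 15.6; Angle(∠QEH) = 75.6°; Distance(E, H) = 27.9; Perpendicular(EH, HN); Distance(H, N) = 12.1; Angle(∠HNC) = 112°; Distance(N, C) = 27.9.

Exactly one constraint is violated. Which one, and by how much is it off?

Distance(N, C) = 27.9 — off by 8.80.

B = (0.00, 0.00) ✓; BQ at -42.70° ✓; |BQ| = 13.80 ✓; ∠BQE = 59.10° ✓; |QE| = 15.60 ✓; ∠QEH = 75.60° ✓; |EH| = 27.90 ✓; ∠(EH, HN) = 90.00° ✓; |HN| = 12.10 ✓; ∠HNC = 112.0° ✓; |NC| = 36.70 ✗.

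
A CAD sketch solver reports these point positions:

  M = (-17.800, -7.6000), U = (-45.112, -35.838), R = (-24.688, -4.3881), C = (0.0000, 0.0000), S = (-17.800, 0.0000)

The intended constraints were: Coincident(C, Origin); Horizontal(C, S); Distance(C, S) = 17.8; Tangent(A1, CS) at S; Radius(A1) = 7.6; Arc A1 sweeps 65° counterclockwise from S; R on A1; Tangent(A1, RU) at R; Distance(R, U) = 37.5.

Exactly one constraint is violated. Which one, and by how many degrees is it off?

Tangent(A1, RU) at R — off by 8.00°.

C = (0.00, 0.00) ✓; C.y = 0.00, S.y = 0.00 ✓; |CS| = 17.80 ✓; ∠(MS, SC) = 90.00° ✓; |MS| = 7.600 ✓; bearing(M→R) − bearing(M→S) = 65.00° ✓; |MR| = 7.600 ✓; ∠(MR, RU) = 98.00° ✗; |RU| = 37.50 ✓.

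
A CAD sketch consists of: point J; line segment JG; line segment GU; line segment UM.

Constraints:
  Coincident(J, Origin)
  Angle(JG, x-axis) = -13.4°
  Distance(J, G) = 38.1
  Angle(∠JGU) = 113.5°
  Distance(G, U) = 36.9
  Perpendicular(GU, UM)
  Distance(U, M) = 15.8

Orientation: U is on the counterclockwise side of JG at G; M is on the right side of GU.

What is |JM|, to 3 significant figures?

72.7

J is at the origin; JG runs at -13.4° with length 38.1, so G = 38.1·(cos -13.4°, sin -13.4°) = (37.1, -8.83). ∠JGU = 113.5°, so GU runs at -13.4° + (180° − 113.5°) = 53.1° from the x-axis; with |GU| = 36.9, U = G + 36.9·(cos 53.1°, sin 53.1°) = (59.2, 20.7). The perpendicularity gives UM at right angles to GU; with |UM| = 15.8 on the right of GU, M = U + 15.8·(0.800, -0.600) = (71.9, 11.2). Then |JM| = |M − J| = 72.7.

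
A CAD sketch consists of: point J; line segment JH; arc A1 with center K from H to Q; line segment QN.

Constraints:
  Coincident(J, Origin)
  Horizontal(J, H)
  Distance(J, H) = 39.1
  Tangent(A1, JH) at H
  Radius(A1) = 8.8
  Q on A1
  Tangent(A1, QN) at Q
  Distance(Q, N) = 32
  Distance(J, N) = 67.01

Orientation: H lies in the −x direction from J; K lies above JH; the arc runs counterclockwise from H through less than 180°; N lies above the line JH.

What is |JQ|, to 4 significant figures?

36.11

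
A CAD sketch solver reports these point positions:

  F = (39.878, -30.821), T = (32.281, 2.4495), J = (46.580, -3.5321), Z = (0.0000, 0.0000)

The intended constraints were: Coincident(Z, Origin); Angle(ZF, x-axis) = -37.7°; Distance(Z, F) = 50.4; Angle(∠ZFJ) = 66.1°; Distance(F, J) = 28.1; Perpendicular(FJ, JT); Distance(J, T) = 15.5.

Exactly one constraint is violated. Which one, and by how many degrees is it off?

Perpendicular(FJ, JT) — off by 8.90°.

Z = (0.00, 0.00) ✓; ZF at -37.70° ✓; |ZF| = 50.40 ✓; ∠ZFJ = 66.10° ✓; |FJ| = 28.10 ✓; ∠(FJ, JT) = 81.10° ✗; |JT| = 15.50 ✓.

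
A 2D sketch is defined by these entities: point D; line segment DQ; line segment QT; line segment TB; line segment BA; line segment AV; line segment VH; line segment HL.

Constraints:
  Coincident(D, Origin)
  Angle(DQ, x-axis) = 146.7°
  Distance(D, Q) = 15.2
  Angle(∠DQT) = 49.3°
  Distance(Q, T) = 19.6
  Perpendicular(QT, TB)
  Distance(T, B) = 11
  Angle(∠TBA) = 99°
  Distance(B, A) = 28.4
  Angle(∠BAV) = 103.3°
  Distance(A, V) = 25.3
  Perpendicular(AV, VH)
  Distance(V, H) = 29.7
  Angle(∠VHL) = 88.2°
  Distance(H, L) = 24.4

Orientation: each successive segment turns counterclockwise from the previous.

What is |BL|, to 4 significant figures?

7.557

D is at the origin; DQ runs at 146.7° with length 15.2, so Q = (-12.70, 8.345). ∠DQT = 49.3° gives QT at -82.60° from the x-axis; with |QT| = 19.6, T = (-10.18, -11.09). QT is perpendicular to TB, so TB runs at 7.400°; with |TB| = 11.0, B = (0.7285, -9.675). ∠TBA = 99.0° gives BA at 88.40° from the x-axis; with |BA| = 28.4, A = (1.521, 18.71). ∠BAV = 103.3° gives AV at 165.1° from the x-axis; with |AV| = 25.3, V = (-22.93, 25.22). AV ⟂ VH, so VH runs at -104.9°; with |VH| = 29.7, H = (-30.56, -3.482). ∠VHL = 88.2° gives HL at -13.10° from the x-axis; with |HL| = 24.4, L = (-6.800, -9.012). Then |BL| = |L − B| = 7.557.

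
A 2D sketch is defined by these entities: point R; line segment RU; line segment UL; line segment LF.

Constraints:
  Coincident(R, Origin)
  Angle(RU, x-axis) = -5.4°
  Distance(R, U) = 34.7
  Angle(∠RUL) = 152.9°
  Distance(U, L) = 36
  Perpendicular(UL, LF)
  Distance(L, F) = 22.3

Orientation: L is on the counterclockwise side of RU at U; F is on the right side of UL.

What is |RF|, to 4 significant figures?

76.98

R is at the origin; RU runs at -5.4° with length 34.7, so U = 34.7·(cos -5.4°, sin -5.4°) = (34.55, -3.266). ∠RUL = 152.9°, so UL runs at -5.4° + (180° − 152.9°) = 21.70° from the x-axis; with |UL| = 36.0, L = U + 36.0·(cos 21.70°, sin 21.70°) = (67.99, 10.05). The perpendicularity gives LF at right angles to UL; with |LF| = 22.3 on the right of UL, F = L + 22.3·(0.3697, -0.9291) = (76.24, -10.67). Then |RF| = |F − R| = 76.98.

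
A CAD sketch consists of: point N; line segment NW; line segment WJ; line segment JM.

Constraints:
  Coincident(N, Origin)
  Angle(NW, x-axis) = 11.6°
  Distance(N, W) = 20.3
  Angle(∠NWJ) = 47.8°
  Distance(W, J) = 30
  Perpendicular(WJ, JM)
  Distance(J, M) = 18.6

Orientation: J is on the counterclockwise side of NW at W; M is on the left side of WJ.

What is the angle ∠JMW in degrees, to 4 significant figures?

58.20°

N is at the origin; NW runs at 11.6° with length 20.3, so W = 20.3·(cos 11.6°, sin 11.6°) = (19.89, 4.082). ∠NWJ = 47.8°, so WJ runs at 11.6° + (180° − 47.8°) = 143.8° from the x-axis; with |WJ| = 30.0, J = W + 30.0·(cos 143.8°, sin 143.8°) = (-4.323, 21.80). WJ is perpendicular to JM; with |JM| = 18.6 on the left of WJ, M = J + 18.6·(-0.5906, -0.8070) = (-15.31, 6.791). Then cos ∠JMW = MJ·MW / (|MJ||MW|), giving 58.20°.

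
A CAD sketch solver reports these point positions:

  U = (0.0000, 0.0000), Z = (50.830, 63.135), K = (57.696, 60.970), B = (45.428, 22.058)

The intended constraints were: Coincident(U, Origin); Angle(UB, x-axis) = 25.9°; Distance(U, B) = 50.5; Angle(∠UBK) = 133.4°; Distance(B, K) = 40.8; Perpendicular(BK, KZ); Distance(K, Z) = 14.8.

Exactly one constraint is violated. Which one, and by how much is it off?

Distance(K, Z) = 14.8 — off by 7.60.

U = (0.00, 0.00) ✓; UB at 25.90° ✓; |UB| = 50.50 ✓; ∠UBK = 133.4° ✓; |BK| = 40.80 ✓; ∠(BK, KZ) = 90.00° ✓; |KZ| = 7.199 ✗.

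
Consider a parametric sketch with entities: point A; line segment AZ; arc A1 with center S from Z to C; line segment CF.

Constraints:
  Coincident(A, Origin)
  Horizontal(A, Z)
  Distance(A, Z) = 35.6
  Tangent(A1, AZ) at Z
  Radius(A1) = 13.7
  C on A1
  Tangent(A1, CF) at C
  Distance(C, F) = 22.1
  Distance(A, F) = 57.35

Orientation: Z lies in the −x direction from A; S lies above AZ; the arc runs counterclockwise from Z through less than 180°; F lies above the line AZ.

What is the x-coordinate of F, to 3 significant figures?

-42.2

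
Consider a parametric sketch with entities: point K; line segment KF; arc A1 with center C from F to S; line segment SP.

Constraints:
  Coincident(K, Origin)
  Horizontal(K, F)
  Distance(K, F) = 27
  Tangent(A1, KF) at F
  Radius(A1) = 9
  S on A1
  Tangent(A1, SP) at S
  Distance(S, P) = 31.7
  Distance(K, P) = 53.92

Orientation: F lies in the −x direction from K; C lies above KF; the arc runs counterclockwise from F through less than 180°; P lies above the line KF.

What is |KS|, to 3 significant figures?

23.5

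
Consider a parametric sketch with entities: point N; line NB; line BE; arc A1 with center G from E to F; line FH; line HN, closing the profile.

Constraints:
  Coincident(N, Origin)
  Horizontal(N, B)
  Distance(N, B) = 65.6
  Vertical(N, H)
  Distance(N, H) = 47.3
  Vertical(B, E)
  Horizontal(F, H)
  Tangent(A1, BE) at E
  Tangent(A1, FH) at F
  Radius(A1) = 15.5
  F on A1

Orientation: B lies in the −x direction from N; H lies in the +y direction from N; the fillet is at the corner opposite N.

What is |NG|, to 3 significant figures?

59.3

N is at the origin; N and B share the same y with |NB| = 65.6 and B on the −x side, so B = (-65.6, 0.00). N and H share the same x with |NH| = 47.3 and H on the +y side, so H = (0.00, 47.3). The virtual corner opposite N is at (-65.6, 47.3). A1 meets BE tangentially, so GE is at right angles to BE and the tangent condition forces GF to be normal to FH, with radius 15.5, so the center G sits 15.5 in from both sides at G = (-50.1, 31.8). Then |NG| = |G − N| = 59.3.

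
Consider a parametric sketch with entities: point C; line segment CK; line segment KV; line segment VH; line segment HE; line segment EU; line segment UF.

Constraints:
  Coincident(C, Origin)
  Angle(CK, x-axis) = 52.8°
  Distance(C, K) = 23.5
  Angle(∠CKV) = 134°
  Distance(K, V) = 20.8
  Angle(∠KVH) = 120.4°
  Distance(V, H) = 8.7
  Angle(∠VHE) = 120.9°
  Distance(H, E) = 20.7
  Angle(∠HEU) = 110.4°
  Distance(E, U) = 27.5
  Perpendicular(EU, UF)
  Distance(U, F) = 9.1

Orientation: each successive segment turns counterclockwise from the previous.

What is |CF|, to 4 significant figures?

7.081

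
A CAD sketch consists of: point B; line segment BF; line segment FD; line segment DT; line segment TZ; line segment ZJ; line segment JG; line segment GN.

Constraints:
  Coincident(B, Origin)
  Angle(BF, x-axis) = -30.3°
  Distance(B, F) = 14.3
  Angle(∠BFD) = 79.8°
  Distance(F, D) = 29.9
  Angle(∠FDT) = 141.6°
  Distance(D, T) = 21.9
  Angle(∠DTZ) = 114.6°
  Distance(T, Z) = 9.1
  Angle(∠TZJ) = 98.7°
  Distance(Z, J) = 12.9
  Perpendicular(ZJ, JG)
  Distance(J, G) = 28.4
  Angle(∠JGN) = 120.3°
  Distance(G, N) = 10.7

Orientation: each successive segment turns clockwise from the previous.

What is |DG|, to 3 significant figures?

8.41

B is at the origin; BF runs at -30.3° with length 14.3, so F = (12.3, -7.21). ∠BFD = 79.8° gives FD at -130° from the x-axis; with |FD| = 29.9, D = (-7.07, -30.0). ∠FDT = 141.6° gives DT at -169° from the x-axis; with |DT| = 21.9, T = (-28.6, -34.2). ∠DTZ = 114.6° gives TZ at 126° from the x-axis; with |TZ| = 9.1, Z = (-33.9, -26.8). ∠TZJ = 98.7° gives ZJ at 44.4° from the x-axis; with |ZJ| = 12.9, J = (-24.7, -17.8). ZJ ⟂ JG, so JG runs at -45.6°; with |JG| = 28.4, G = (-4.79, -38.0). Then |DG| = |G − D| = 8.41.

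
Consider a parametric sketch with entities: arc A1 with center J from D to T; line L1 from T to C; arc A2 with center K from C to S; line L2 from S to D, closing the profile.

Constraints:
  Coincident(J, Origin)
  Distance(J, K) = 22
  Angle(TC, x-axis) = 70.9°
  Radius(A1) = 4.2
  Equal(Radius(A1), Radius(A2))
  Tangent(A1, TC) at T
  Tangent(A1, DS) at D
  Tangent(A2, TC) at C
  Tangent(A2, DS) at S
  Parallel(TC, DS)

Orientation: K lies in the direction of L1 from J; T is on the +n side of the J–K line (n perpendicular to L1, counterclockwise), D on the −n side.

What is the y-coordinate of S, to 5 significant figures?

19.415

Tangency of A1 to both parallel lines with radius 4.2 puts T and D at J ± 4.2·n: T = (-3.9688, 1.3743), D = (3.9688, -1.3743). Equal radii place C and S the same way about K: C = K + 4.2·n = (3.2300, 22.163), S = K − 4.2·n = (11.168, 19.415). So S.y = 19.415.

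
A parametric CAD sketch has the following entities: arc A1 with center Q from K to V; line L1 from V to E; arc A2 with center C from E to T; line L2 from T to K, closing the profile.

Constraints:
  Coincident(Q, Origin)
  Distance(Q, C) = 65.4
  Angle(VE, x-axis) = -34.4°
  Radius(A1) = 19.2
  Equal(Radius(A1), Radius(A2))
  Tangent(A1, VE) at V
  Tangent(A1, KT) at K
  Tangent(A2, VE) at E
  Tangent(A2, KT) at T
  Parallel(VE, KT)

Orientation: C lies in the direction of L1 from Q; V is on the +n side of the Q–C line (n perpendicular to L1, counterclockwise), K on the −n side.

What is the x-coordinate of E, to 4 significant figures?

64.81

The slot axis is L1's direction at -34.4°, so u = (cos -34.4°, sin -34.4°) = (0.8251, -0.5650) and n = (−sin -34.4°, cos -34.4°) = (0.5650, 0.8251). Q is at the origin and C lies 65.4 along u from Q, so C = 65.4·u = (53.96, -36.95). Tangency of A1 to both parallel lines with radius 19.2 puts V and K at Q ± 19.2·n: V = (10.85, 15.84), K = (-10.85, -15.84). Equal radii place E and T the same way about C: E = C + 19.2·n = (64.81, -21.11), T = C − 19.2·n = (43.12, -52.79). So E.x = 64.81.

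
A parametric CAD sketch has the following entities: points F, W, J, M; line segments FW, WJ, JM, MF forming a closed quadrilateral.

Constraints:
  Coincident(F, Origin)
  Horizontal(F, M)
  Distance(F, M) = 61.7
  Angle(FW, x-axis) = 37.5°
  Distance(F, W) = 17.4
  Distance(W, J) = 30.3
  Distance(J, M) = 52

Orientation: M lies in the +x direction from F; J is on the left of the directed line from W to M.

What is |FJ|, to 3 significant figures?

46.4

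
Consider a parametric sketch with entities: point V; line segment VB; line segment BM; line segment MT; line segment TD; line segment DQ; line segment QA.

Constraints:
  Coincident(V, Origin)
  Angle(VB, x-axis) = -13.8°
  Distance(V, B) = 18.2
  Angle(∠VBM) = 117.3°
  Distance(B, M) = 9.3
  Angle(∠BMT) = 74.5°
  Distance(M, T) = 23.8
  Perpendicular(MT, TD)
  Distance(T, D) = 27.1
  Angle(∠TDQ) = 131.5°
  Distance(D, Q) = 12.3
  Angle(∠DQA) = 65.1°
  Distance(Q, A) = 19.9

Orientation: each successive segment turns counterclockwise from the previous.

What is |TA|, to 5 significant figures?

21.993

∠TDQ = 131.5° gives DQ at -67.100° from the x-axis; with |DQ| = 12.3, Q = (-4.5987, -22.820). ∠DQA = 65.1° gives QA at 47.800° from the x-axis; with |QA| = 19.9, A = (8.7686, -8.0778). Then |TA| = |A − T| = 21.993.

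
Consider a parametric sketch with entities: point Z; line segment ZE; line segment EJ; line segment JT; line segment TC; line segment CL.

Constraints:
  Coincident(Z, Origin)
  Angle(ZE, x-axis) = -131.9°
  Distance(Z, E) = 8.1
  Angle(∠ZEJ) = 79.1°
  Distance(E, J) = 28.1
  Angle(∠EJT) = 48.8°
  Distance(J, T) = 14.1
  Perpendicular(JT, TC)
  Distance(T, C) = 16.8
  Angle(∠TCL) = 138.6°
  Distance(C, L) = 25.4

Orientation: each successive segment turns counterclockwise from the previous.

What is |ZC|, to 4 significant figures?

9.606

Z is at the origin; ZE runs at -131.9° with length 8.1, so E = (-5.409, -6.029). ∠ZEJ = 79.1° gives EJ at -31.00° from the x-axis; with |EJ| = 28.1, J = (18.68, -20.50). ∠EJT = 48.8° gives JT at 100.2° from the x-axis; with |JT| = 14.1, T = (16.18, -6.624). JT is perpendicular to TC, so TC runs at -169.8°; with |TC| = 16.8, C = (-0.3544, -9.599). Then |ZC| = |C − Z| = 9.606.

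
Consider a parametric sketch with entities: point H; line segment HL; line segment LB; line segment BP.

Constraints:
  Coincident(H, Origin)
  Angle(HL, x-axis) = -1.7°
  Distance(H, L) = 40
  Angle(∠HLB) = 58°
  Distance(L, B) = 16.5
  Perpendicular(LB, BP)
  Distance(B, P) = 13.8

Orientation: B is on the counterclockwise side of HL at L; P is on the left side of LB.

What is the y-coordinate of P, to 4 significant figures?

6.097

H is at the origin; HL runs at -1.7° with length 40.0, so L = 40.0·(cos -1.7°, sin -1.7°) = (39.98, -1.187). ∠HLB = 58.0°, so LB runs at -1.7° + (180° − 58.0°) = 120.3° from the x-axis; with |LB| = 16.5, B = L + 16.5·(cos 120.3°, sin 120.3°) = (31.66, 13.06). LB is perpendicular to BP; with |BP| = 13.8 on the left of LB, P = B + 13.8·(-0.8634, -0.5045) = (19.74, 6.097). So P.y = 6.097.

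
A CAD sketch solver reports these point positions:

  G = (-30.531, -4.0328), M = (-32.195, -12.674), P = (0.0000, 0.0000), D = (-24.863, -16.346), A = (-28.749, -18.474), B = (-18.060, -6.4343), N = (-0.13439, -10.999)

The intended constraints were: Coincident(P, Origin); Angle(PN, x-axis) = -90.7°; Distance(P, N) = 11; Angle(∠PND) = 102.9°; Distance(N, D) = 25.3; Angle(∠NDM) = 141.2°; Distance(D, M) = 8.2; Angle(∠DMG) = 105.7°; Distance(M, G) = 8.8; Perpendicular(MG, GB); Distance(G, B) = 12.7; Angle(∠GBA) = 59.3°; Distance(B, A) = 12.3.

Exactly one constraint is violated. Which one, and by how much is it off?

Distance(B, A) = 12.3 — off by 3.80.

P = (0.00, 0.00) ✓; PN at -90.70° ✓; |PN| = 11.00 ✓; ∠PND = 102.9° ✓; |ND| = 25.30 ✓; ∠NDM = 141.2° ✓; |DM| = 8.200 ✓; ∠DMG = 105.7° ✓; |MG| = 8.800 ✓; ∠(MG, GB) = 90.00° ✓; |GB| = 12.70 ✓; ∠GBA = 59.30° ✓; |BA| = 16.10 ✗.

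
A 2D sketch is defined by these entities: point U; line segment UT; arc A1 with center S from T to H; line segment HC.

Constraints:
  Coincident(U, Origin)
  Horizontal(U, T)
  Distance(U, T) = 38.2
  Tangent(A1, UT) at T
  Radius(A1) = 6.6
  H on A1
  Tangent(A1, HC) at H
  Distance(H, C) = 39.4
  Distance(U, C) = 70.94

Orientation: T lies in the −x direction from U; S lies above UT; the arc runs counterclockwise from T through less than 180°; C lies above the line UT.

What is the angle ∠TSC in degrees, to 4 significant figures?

151.2°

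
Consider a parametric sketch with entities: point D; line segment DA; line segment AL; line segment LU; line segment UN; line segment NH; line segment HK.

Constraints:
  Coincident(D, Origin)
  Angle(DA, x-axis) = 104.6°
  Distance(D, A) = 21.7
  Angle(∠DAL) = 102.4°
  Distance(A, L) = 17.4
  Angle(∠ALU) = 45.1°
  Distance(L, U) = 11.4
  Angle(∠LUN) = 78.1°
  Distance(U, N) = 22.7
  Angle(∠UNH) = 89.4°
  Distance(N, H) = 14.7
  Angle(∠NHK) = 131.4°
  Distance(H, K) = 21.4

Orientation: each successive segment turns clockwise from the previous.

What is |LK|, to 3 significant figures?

18.0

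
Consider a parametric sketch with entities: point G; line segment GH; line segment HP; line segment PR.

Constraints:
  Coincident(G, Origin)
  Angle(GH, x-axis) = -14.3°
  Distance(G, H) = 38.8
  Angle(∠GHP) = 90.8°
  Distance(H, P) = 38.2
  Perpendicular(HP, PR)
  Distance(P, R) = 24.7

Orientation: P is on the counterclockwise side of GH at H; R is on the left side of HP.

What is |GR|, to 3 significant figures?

41.2

G is at the origin; GH runs at -14.3° with length 38.8, so H = 38.8·(cos -14.3°, sin -14.3°) = (37.6, -9.58). ∠GHP = 90.8°, so HP runs at -14.3° + (180° − 90.8°) = 74.9° from the x-axis; with |HP| = 38.2, P = H + 38.2·(cos 74.9°, sin 74.9°) = (47.5, 27.3). The perpendicularity gives PR at right angles to HP; with |PR| = 24.7 on the left of HP, R = P + 24.7·(-0.965, 0.261) = (23.7, 33.7). Then |GR| = |R − G| = 41.2.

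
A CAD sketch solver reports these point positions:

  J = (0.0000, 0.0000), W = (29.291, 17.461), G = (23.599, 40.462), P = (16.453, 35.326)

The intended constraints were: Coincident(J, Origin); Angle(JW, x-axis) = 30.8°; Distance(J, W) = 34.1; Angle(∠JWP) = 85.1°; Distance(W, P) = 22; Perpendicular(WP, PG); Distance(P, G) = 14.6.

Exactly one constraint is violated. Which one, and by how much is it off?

Distance(P, G) = 14.6 — off by 5.80.

J = (0.00, 0.00) ✓; JW at 30.80° ✓; |JW| = 34.10 ✓; ∠JWP = 85.10° ✓; |WP| = 22.00 ✓; ∠(WP, PG) = 90.00° ✓; |PG| = 8.800 ✗.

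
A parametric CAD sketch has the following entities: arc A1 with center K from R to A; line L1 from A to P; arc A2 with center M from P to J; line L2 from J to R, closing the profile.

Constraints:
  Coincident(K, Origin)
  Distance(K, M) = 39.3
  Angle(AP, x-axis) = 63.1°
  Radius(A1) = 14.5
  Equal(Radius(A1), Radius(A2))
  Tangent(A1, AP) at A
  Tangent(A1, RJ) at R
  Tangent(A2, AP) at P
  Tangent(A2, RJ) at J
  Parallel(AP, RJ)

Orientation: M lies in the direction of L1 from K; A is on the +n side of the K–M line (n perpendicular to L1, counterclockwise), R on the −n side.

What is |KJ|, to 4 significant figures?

41.89

The slot axis is L1's direction at 63.1°, so u = (cos 63.1°, sin 63.1°) = (0.4524, 0.8918) and n = (−sin 63.1°, cos 63.1°) = (-0.8918, 0.4524). K is at the origin and M lies 39.3 along u from K, so M = 39.3·u = (17.78, 35.05). Tangency of A1 to both parallel lines with radius 14.5 puts A and R at K ± 14.5·n: A = (-12.93, 6.560), R = (12.93, -6.560). Equal radii place P and J the same way about M: P = M + 14.5·n = (4.850, 41.61), J = M − 14.5·n = (30.71, 28.49). Then |KJ| = |J − K| = 41.89.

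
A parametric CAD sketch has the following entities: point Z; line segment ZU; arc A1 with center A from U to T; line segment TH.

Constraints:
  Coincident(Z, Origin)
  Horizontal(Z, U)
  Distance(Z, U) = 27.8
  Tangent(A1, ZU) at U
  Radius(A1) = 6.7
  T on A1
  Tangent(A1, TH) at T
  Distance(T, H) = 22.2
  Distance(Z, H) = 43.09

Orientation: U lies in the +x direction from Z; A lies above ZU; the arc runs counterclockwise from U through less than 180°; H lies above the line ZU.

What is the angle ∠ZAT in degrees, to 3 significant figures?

175°

Checks: Z.y = 0.00, U.y = 0.00 ✓; ∠(AU, UZ) = 90.00° ✓; |AT| = 6.700 ✓; ∠(AT, TH) = 90.00° ✓; |TH| = 22.20 ✓; |ZH| = 43.09 ✓.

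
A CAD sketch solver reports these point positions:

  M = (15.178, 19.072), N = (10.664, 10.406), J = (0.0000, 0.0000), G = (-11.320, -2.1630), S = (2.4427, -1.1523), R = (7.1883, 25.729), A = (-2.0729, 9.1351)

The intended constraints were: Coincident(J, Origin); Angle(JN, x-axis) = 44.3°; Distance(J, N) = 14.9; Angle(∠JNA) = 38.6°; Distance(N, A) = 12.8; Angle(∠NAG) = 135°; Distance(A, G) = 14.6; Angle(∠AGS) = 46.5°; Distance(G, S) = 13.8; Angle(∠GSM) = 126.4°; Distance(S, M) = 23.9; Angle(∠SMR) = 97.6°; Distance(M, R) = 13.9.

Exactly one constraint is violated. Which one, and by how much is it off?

Distance(M, R) = 13.9 — off by 3.50.

J = (0.00, 0.00) ✓; JN at 44.30° ✓; |JN| = 14.90 ✓; ∠JNA = 38.60° ✓; |NA| = 12.80 ✓; ∠NAG = 135.0° ✓; |AG| = 14.60 ✓; ∠AGS = 46.50° ✓; |GS| = 13.80 ✓; ∠GSM = 126.4° ✓; |SM| = 23.90 ✓; ∠SMR = 97.60° ✓; |MR| = 10.40 ✗.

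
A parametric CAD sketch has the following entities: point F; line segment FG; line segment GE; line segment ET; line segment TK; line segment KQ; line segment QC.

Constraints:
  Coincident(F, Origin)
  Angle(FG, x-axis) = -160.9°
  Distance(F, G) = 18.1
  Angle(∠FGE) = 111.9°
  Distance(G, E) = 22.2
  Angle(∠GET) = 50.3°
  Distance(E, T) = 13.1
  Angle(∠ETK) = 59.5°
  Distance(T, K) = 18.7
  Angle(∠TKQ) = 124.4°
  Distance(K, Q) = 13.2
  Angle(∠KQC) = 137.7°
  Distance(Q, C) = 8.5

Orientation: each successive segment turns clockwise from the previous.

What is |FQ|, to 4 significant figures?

41.34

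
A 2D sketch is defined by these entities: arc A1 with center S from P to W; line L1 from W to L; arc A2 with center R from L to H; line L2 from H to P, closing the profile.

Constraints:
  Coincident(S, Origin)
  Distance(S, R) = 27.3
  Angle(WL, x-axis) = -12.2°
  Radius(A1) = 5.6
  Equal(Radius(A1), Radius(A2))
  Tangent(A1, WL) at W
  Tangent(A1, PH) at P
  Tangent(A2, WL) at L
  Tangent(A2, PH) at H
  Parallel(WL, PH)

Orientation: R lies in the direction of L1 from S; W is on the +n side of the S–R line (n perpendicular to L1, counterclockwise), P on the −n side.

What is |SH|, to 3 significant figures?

27.9

The slot axis is L1's direction at -12.2°, so u = (cos -12.2°, sin -12.2°) = (0.977, -0.211) and n = (−sin -12.2°, cos -12.2°) = (0.211, 0.977). S is at the origin and R lies 27.3 along u from S, so R = 27.3·u = (26.7, -5.77). Tangency of A1 to both parallel lines with radius 5.6 puts W and P at S ± 5.6·n: W = (1.18, 5.47), P = (-1.18, -5.47). Equal radii place L and H the same way about R: L = R + 5.6·n = (27.9, -0.296), H = R − 5.6·n = (25.5, -11.2). Then |SH| = |H − S| = 27.9.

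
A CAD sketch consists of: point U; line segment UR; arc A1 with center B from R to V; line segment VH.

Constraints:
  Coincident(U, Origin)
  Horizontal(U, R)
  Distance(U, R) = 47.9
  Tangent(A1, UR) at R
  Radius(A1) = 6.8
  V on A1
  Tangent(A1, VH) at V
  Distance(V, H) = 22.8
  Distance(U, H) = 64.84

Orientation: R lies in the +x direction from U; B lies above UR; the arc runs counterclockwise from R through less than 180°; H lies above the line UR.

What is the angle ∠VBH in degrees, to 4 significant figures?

73.39°

Checks: U.y = 0.00, R.y = 0.00 ✓; |BV| = 6.800 ✓; ∠(BV, VH) = 90.00° ✓; |VH| = 22.80 ✓; |UH| = 64.84 ✓.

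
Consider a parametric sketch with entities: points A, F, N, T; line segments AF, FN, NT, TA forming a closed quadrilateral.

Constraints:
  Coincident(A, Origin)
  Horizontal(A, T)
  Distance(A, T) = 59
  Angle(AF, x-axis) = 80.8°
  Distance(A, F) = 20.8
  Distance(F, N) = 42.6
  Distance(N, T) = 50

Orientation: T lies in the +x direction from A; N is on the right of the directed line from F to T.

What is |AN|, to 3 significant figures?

24.8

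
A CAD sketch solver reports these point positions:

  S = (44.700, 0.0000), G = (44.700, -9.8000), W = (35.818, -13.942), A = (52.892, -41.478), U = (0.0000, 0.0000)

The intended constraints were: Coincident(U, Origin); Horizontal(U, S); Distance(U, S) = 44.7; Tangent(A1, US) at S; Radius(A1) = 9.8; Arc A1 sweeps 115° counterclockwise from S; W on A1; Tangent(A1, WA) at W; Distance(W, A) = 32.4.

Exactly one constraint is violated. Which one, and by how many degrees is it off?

Tangent(A1, WA) at W — off by 6.80°.

U = (0.00, 0.00) ✓; U.y = 0.00, S.y = 0.00 ✓; |US| = 44.70 ✓; ∠(GS, SU) = 90.00° ✓; |GS| = 9.800 ✓; bearing(G→W) − bearing(G→S) = 115.0° ✓; |GW| = 9.800 ✓; ∠(GW, WA) = 83.20° ✗; |WA| = 32.40 ✓.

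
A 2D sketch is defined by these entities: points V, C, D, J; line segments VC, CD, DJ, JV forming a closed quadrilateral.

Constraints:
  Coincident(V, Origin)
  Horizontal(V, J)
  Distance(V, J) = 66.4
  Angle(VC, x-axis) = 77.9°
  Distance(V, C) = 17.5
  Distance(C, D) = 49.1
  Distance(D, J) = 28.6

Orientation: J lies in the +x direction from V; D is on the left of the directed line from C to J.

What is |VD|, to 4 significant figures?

57.76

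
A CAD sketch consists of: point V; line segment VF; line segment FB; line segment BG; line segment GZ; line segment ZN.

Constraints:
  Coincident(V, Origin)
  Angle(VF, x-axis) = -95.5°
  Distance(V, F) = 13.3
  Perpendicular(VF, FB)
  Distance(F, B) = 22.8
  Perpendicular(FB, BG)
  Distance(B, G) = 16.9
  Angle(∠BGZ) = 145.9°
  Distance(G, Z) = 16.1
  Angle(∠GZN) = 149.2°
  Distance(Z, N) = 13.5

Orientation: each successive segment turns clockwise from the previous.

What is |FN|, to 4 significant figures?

35.99

V is at the origin; VF runs at -95.5° with length 13.3, so F = (-1.275, -13.24). VF is perpendicular to FB, so FB runs at 174.5°; with |FB| = 22.8, B = (-23.97, -11.05). FB is perpendicular to BG, so BG runs at 84.50°; with |BG| = 16.9, G = (-22.35, 5.769). ∠BGZ = 145.9° gives GZ at 50.40° from the x-axis; with |GZ| = 16.1, Z = (-12.09, 18.17). ∠GZN = 149.2° gives ZN at 19.60° from the x-axis; with |ZN| = 13.5, N = (0.6303, 22.70). Then |FN| = |N − F| = 35.99.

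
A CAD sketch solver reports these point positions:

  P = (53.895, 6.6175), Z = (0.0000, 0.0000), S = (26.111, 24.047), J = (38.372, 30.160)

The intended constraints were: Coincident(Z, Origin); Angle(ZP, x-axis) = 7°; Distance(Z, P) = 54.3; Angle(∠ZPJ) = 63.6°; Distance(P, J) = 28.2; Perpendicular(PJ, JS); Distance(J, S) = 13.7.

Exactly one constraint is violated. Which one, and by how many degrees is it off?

Perpendicular(PJ, JS) — off by 6.90°.

Z = (0.00, 0.00) ✓; ZP at 7.000° ✓; |ZP| = 54.30 ✓; ∠ZPJ = 63.60° ✓; |PJ| = 28.20 ✓; ∠(PJ, JS) = 83.10° ✗; |JS| = 13.70 ✓.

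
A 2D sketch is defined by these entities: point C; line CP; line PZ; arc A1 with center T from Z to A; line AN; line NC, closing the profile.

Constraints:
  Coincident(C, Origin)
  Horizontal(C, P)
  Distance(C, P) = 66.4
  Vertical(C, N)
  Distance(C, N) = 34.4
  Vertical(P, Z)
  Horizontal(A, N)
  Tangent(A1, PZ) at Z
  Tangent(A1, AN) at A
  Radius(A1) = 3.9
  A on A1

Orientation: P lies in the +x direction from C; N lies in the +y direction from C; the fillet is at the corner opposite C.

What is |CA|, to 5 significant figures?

71.342

C is at the origin; C and P share the same y with |CP| = 66.4 and P on the +x side, so P = (66.400, 0.0000). CN is vertical with |CN| = 34.4 and N on the +y side, so N = (0.0000, 34.400). The virtual corner opposite C is at (66.400, 34.400). Since A1 is tangent to PZ there, TZ ⟂ PZ and the tangent condition forces TA to be normal to AN, with radius 3.9, so the center T sits 3.9 in from both sides at T = (62.500, 30.500). That places the tangent points at Z = (66.400, 30.500) on PZ and A = (62.500, 34.400) on AN. Then |CA| = |A − C| = 71.342.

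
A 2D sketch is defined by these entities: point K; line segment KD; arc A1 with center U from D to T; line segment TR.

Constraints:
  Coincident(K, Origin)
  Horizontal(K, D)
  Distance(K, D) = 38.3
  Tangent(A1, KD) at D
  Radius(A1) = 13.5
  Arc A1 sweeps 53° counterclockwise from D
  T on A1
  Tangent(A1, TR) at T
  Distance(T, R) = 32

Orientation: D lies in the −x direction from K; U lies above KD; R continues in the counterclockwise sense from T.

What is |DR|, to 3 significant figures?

43.1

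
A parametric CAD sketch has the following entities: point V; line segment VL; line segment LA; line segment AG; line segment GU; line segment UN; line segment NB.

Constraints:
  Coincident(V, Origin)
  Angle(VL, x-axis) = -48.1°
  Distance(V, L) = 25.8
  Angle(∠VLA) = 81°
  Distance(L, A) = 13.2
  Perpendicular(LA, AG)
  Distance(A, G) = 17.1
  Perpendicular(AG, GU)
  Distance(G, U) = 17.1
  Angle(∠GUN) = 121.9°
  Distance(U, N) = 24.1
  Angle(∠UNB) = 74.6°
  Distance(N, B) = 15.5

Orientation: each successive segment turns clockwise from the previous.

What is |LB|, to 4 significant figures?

7.963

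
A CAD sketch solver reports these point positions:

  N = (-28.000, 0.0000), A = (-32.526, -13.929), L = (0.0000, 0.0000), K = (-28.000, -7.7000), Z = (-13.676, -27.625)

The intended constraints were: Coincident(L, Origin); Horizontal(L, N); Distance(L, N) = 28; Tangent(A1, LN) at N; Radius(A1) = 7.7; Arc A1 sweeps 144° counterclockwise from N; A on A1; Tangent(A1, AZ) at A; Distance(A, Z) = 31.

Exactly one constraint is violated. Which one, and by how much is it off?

Distance(A, Z) = 31 — off by 7.70.

L = (0.00, 0.00) ✓; L.y = 0.00, N.y = 0.00 ✓; |LN| = 28.00 ✓; ∠(KN, NL) = 90.00° ✓; |KN| = 7.700 ✓; bearing(K→A) − bearing(K→N) = 144.0° ✓; |KA| = 7.700 ✓; ∠(KA, AZ) = 90.00° ✓; |AZ| = 23.30 ✗.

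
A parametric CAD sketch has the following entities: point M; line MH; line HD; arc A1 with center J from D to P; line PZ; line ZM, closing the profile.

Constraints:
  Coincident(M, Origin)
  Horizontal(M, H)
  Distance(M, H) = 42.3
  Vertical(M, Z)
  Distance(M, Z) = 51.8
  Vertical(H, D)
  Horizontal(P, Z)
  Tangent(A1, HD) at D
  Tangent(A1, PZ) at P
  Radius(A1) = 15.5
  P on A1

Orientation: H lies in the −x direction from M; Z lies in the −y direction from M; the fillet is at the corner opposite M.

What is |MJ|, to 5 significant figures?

45.121

M is at the origin; MH is horizontal with |MH| = 42.3 and H on the −x side, so H = (-42.300, 0.0000). MZ is vertical with |MZ| = 51.8 and Z on the −y side, so Z = (0.0000, -51.800). The virtual corner opposite M is at (-42.300, -51.800). A1 meets HD tangentially, so JD is at right angles to HD and the tangent condition forces JP to be normal to PZ, with radius 15.5, so the center J sits 15.5 in from both sides at J = (-26.800, -36.300). Then |MJ| = |J − M| = 45.121.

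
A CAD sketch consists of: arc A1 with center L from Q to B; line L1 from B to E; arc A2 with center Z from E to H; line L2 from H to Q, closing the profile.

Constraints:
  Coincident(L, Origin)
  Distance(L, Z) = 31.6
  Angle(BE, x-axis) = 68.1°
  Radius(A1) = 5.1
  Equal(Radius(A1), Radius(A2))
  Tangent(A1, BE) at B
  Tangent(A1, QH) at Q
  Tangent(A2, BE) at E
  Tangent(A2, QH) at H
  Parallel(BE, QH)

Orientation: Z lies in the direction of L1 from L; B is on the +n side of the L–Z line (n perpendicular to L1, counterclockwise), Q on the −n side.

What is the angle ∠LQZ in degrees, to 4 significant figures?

80.83°

L is at the origin and Z lies 31.6 along u from L, so Z = 31.6·u = (11.79, 29.32). Tangency of A1 to both parallel lines with radius 5.1 puts B and Q at L ± 5.1·n: B = (-4.732, 1.902), Q = (4.732, -1.902). Then cos ∠LQZ = QL·QZ / (|QL||QZ|), giving 80.83°.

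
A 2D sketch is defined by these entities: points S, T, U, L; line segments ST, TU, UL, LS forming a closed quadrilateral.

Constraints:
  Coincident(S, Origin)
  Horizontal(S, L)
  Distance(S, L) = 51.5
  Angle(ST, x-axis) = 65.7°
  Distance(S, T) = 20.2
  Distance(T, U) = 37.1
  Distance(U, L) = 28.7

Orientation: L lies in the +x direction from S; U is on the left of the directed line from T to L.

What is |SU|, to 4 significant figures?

52.21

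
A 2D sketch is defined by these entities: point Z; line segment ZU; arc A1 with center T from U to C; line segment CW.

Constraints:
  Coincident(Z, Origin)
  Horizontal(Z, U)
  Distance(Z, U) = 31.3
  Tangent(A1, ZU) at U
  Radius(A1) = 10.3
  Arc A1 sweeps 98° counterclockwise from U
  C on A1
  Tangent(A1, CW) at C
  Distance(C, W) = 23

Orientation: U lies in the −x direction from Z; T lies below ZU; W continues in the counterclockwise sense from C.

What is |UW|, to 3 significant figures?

35.2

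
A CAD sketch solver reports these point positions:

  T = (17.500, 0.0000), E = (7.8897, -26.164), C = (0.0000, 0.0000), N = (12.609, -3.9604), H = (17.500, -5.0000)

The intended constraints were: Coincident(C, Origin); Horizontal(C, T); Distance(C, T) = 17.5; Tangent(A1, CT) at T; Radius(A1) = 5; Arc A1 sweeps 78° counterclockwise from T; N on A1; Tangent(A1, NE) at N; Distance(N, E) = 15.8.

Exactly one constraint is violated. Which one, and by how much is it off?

Distance(N, E) = 15.8 — off by 6.90.

C = (0.00, 0.00) ✓; C.y = 0.00, T.y = 0.00 ✓; |CT| = 17.50 ✓; ∠(HT, TC) = 90.00° ✓; |HT| = 5.000 ✓; bearing(H→N) − bearing(H→T) = 78.00° ✓; |HN| = 5.000 ✓; ∠(HN, NE) = 90.00° ✓; |NE| = 22.70 ✗.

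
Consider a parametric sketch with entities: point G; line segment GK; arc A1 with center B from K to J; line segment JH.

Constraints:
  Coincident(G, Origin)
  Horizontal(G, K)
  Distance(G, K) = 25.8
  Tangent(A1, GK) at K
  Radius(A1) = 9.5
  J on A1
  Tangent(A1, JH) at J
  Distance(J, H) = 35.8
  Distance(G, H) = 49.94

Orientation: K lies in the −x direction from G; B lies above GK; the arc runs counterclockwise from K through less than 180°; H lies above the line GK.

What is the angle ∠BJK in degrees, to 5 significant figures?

42.497°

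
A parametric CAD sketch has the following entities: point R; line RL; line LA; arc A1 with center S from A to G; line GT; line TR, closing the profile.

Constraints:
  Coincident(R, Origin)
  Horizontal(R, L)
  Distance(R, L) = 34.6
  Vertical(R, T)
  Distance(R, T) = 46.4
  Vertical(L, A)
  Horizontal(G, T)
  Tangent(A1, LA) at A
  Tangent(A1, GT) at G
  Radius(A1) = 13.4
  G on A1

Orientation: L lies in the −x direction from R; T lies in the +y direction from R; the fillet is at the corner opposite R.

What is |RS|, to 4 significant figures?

39.22

R is at the origin; RL is horizontal with |RL| = 34.6 and L on the −x side, so L = (-34.60, 0.000). R and T share the same x with |RT| = 46.4 and T on the +y side, so T = (0.000, 46.40). The virtual corner opposite R is at (-34.60, 46.40). The tangent condition forces SA to be normal to LA and A1 meets GT tangentially, so SG is at right angles to GT, with radius 13.4, so the center S sits 13.4 in from both sides at S = (-21.20, 33.00). Then |RS| = |S − R| = 39.22.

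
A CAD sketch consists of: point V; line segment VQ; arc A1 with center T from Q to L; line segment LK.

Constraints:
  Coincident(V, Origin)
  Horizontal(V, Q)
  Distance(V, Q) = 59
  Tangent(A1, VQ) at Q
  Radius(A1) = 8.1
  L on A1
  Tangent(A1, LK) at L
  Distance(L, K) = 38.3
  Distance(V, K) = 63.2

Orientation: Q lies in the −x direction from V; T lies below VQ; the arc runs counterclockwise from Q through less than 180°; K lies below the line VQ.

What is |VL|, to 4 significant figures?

66.96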